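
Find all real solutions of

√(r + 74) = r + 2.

Square both sides: r + 74 = (r + 2)².
Expand and rearrange: r² + 3r - 70 = 0.
Solving gives r = 7 or r = -10.
Check each candidate in the original equation:
  r = 7: √(81) = 9, while r + 2 = 9 — valid.
  r = -10: √(64) = 8, while r + 2 = -8 — extraneous.

r = 7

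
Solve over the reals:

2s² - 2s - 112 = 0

Factor: 2(s - 8)(s + 7) = 0.
So s = 8 or s = -7.

s = -7 or s = 8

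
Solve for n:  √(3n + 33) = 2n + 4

Square both sides: 3n + 33 = (2n + 4)².
Expand and rearrange: 4n² + 13n - 17 = 0.
Solving gives n = 1 or n = -4.25.
Check each candidate in the original equation:
  n = 1: √(36) = 6, while 2n + 4 = 6 — valid.
  n = -4.25: √(20.25) = 4.5, while 2n + 4 = -4.5 — extraneous.

n = 1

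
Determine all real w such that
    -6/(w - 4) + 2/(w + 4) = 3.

w = -3.0704 or w = 1.737

Multiply both sides by (w - 4)(w + 4):
-6(w + 4) + 2(w - 4) = 3(w - 4)(w + 4).
Expand and collect terms: 3w² + 4w - 16 = 0.
By the quadratic formula, w = (-4 ± √208) / 6, so w ≈ 1.737 or w ≈ -3.0704.
Neither value makes a denominator zero (w ≠ 4, w ≠ -4), so both are valid.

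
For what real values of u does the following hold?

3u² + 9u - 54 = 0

Factor: 3(u - 3)(u + 6) = 0.
So u = 3 or u = -6.

u = -6 or u = 3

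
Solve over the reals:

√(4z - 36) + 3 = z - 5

Isolate the radical: √(4z - 36) = z - 8.
Square both sides: 4z - 36 = (z - 8)².
Expand and rearrange: z² - 20z + 100 = 0.
This gives the repeated root z = 10.
Check in the original equation:
  z = 10: √(4) = 2, while z - 8 = 2 — valid.

z = 10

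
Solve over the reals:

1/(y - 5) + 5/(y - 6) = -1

y = -0.1926 or y = 5.1926

Multiply both sides by (y - 5)(y - 6):
(y - 6) + 5(y - 5) = -(y - 5)(y - 6).
Expand and collect terms: -y² + 5y + 1 = 0.
By the quadratic formula, y = (-5 ± √29) / -2, so y ≈ -0.1926 or y ≈ 5.1926.
Neither value makes a denominator zero (y ≠ 5, y ≠ 6), so both are valid.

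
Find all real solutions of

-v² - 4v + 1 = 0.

v = -4.2361 or v = 0.2361

Discriminant: (-4)² − 4·(-1)·1 = 20.
Quadratic formula: v = (4 ± √20) / (-2).
So v = -√(5) - 2 ≈ -4.2361 or v = -2 + √(5) ≈ 0.2361.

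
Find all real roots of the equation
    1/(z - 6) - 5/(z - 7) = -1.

Multiply both sides by (z - 6)(z - 7):
(z - 7) - 5(z - 6) = -(z - 6)(z - 7).
Expand and collect terms: -z² + 17z - 65 = 0.
By the quadratic formula, z = (-17 ± √29) / -2, so z ≈ 5.8074 or z ≈ 11.1926.
Neither value makes a denominator zero (z ≠ 6, z ≠ 7), so both are valid.

z = 5.8074 or z = 11.1926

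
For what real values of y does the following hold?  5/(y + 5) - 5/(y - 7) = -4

y = -6.1414 or y = 8.1414

Multiply both sides by (y + 5)(y - 7):
5(y - 7) - 5(y + 5) = -4(y + 5)(y - 7).
Expand and collect terms: -4y² + 8y + 200 = 0.
By the quadratic formula, y = (-8 ± √3264) / -8, so y ≈ -6.1414 or y ≈ 8.1414.
Neither value makes a denominator zero (y ≠ -5, y ≠ 7), so both are valid.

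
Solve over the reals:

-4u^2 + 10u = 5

u = 0.691 or u = 1.809

Rearrange to standard form: -4u^2 + 10u - 5 = 0.
Discriminant: (10)^2 - 4*(-4)*(-5) = 20.
Quadratic formula: u = (-10 +/- sqrt(20)) / (-8).
So u = 5/4 - sqrt(5)/4 ~= 0.691 or u = sqrt(5)/4 + 5/4 ~= 1.809.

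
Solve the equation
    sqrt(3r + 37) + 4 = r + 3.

r = 9

Isolate the radical: sqrt(3r + 37) = r - 1.
Square both sides: 3r + 37 = (r - 1)^2.
Expand and rearrange: r^2 - 5r - 36 = 0.
Solving gives r = 9 or r = -4.
Check each candidate in the original equation:
  r = 9: sqrt(64) = 8, while r - 1 = 8 — valid.
  r = -4: sqrt(25) = 5, while r - 1 = -5 — extraneous.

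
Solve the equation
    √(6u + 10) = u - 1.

Square both sides: 6u + 10 = (u - 1)².
Expand and rearrange: u² - 8u - 9 = 0.
Solving gives u = 9 or u = -1.
Check each candidate in the original equation:
  u = 9: √(64) = 8, while u - 1 = 8 — valid.
  u = -1: √(4) = 2, while u - 1 = -2 — extraneous.

u = 9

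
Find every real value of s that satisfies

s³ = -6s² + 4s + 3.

Rearrange: s³ + 6s² - 4s - 3 = 0.
Possible rational roots are divisors of -3. Testing s = 1 gives 0, so (s - 1) is a factor.
Divide: s³ + 6s² - 4s - 3 = (s - 1)(s² + 7s + 3).
Apply the quadratic formula to s² + 7s + 3 = 0: s = (-7 ± √37)/2, i.e. s ≈ -0.4586 or s ≈ -6.5414.

s = -6.5414 or s = -0.4586 or s = 1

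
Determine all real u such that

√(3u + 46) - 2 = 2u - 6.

u = 6

Isolate the radical: √(3u + 46) = 2u - 4.
Square both sides: 3u + 46 = (2u - 4)².
Expand and rearrange: 4u² - 19u - 30 = 0.
Solving gives u = 6 or u = -1.25.
Check each candidate in the original equation:
  u = 6: √(64) = 8, while 2u - 4 = 8 — valid.
  u = -1.25: √(42.25) = 6.5, while 2u - 4 = -6.5 — extraneous.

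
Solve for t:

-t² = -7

t = -2.6458 or t = 2.6458

Rearrange to standard form: -t² + 7 = 0.
Discriminant: (0)² − 4·(-1)·7 = 28.
Quadratic formula: t = (0 ± √28) / (-2).
So t = -√(7) ≈ -2.6458 or t = √(7) ≈ 2.6458.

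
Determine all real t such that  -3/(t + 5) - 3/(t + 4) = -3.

t = -4.618 or t = -2.382

Multiply both sides by (t + 5)(t + 4):
-3(t + 4) - 3(t + 5) = -3(t + 5)(t + 4).
Expand and collect terms: -3t^2 - 21t - 33 = 0.
By the quadratic formula, t = (21 +/- sqrt(45)) / -6, so t ~= -4.618 or t ~= -2.382.
Neither value makes a denominator zero (t != -5, t != -4), so both are valid.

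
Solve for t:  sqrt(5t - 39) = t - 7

Square both sides: 5t - 39 = (t - 7)^2.
Expand and rearrange: t^2 - 19t + 88 = 0.
Solving gives t = 11 or t = 8.
Check each candidate in the original equation:
  t = 11: sqrt(16) = 4, while t - 7 = 4 — valid.
  t = 8: sqrt(1) = 1, while t - 7 = 1 — valid.

t = 8 or t = 11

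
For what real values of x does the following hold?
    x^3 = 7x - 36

Rearrange: x^3 - 7x + 36 = 0.
Possible rational roots are divisors of 36. Testing x = -4 gives 0, so (x + 4) is a factor.
Divide: x^3 - 7x + 36 = (x + 4)(x^2 - 4x + 9).
The quadratic x^2 - 4x + 9 has discriminant -20 < 0, so no further real roots.

x = -4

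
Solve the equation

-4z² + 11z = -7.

Rearrange to standard form: -4z² + 11z + 7 = 0.
Discriminant: (11)² − 4·(-4)·7 = 233.
Quadratic formula: z = (-11 ± √233) / (-8).
So z = 11/8 - √(233)/8 ≈ -0.533 or z = 11/8 + √(233)/8 ≈ 3.283.

z = -0.533 or z = 3.283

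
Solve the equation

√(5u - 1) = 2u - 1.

u = 2

Square both sides: 5u - 1 = (2u - 1)².
Expand and rearrange: 4u² - 9u + 2 = 0.
Solving gives u = 2 or u = 0.25.
Check each candidate in the original equation:
  u = 2: √(9) = 3, while 2u - 1 = 3 — valid.
  u = 0.25: √(0.25) = 0.5, while 2u - 1 = -0.5 — extraneous.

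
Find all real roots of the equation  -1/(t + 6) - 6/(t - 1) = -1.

Multiply both sides by (t + 6)(t - 1):
-(t - 1) - 6(t + 6) = -(t + 6)(t - 1).
Expand and collect terms: -t^2 + 2t + 41 = 0.
By the quadratic formula, t = (-2 +/- sqrt(168)) / -2, so t ~= -5.4807 or t ~= 7.4807.
Neither value makes a denominator zero (t != -6, t != 1), so both are valid.

t = -5.4807 or t = 7.4807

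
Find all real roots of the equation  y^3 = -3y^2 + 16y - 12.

y = -6 or y = 1 or y = 2

Rearrange: y^3 + 3y^2 - 16y + 12 = 0.
Possible rational roots are divisors of 12. Testing y = 1 gives 0, so (y - 1) is a factor.
Divide: y^3 + 3y^2 - 16y + 12 = (y - 1)(y^2 + 4y - 12).
Factor the quadratic: y = 2 or y = -6.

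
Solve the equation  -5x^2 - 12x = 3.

x = -2.1165 or x = -0.2835

Rearrange to standard form: -5x^2 - 12x - 3 = 0.
Discriminant: (-12)^2 - 4*(-5)*(-3) = 84.
Quadratic formula: x = (12 +/- sqrt(84)) / (-10).
So x = -6/5 - sqrt(21)/5 ~= -2.1165 or x = -6/5 + sqrt(21)/5 ~= -0.2835.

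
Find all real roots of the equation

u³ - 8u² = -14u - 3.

u = -0.1926 or u = 3 or u = 5.1926

Rearrange: u³ - 8u² + 14u + 3 = 0.
Possible rational roots are divisors of 3. Testing u = 3 gives 0, so (u - 3) is a factor.
Divide: u³ - 8u² + 14u + 3 = (u - 3)(u² - 5u - 1).
Apply the quadratic formula to u² - 5u - 1 = 0: u = (5 ± √29)/2, i.e. u ≈ 5.1926 or u ≈ -0.1926.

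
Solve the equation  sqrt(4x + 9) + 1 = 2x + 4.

Isolate the radical: sqrt(4x + 9) = 2x + 3.
Square both sides: 4x + 9 = (2x + 3)^2.
Expand and rearrange: 4x^2 + 8x = 0.
Solving gives x = 0 or x = -2.
Check each candidate in the original equation:
  x = 0: sqrt(9) = 3, while 2x + 3 = 3 — valid.
  x = -2: sqrt(1) = 1, while 2x + 3 = -1 — extraneous.

x = 0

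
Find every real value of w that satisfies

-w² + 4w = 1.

Rearrange to standard form: -w² + 4w - 1 = 0.
Discriminant: (4)² − 4·(-1)·(-1) = 12.
Quadratic formula: w = (-4 ± √12) / (-2).
So w = 2 - √(3) ≈ 0.2679 or w = √(3) + 2 ≈ 3.7321.

w = 0.2679 or w = 3.7321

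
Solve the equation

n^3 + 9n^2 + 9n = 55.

n = -5.873 or n = -5 or n = 1.873

Rearrange: n^3 + 9n^2 + 9n - 55 = 0.
Possible rational roots are divisors of -55. Testing n = -5 gives 0, so (n + 5) is a factor.
Divide: n^3 + 9n^2 + 9n - 55 = (n + 5)(n^2 + 4n - 11).
Apply the quadratic formula to n^2 + 4n - 11 = 0: n = (-4 +/- sqrt(60))/2, i.e. n ~= 1.873 or n ~= -5.873.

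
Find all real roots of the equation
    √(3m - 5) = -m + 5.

m = 3

Square both sides: 3m - 5 = (-m + 5)².
Expand and rearrange: m² - 13m + 30 = 0.
Solving gives m = 10 or m = 3.
Check each candidate in the original equation:
  m = 10: √(25) = 5, while -m + 5 = -5 — extraneous.
  m = 3: √(4) = 2, while -m + 5 = 2 — valid.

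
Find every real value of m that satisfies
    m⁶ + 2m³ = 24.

Let u = m³. The equation becomes u² + 2u - 24 = 0.
Factor: (u + 6)(u - 4) = 0, so u = -6 or u = 4.
m³ = -6 gives m = -∛(6) ≈ -1.8171.
m³ = 4 gives m = ∛(4) ≈ 1.5874.

m = -1.8171 or m = 1.5874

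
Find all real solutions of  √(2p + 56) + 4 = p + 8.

Isolate the radical: √(2p + 56) = p + 4.
Square both sides: 2p + 56 = (p + 4)².
Expand and rearrange: p² + 6p - 40 = 0.
Solving gives p = 4 or p = -10.
Check each candidate in the original equation:
  p = 4: √(64) = 8, while p + 4 = 8 — valid.
  p = -10: √(36) = 6, while p + 4 = -6 — extraneous.

p = 4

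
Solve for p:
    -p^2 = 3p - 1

Rearrange to standard form: -p^2 - 3p + 1 = 0.
Discriminant: (-3)^2 - 4*(-1)*1 = 13.
Quadratic formula: p = (3 +/- sqrt(13)) / (-2).
So p = -sqrt(13)/2 - 3/2 ~= -3.3028 or p = -3/2 + sqrt(13)/2 ~= 0.3028.

p = -3.3028 or p = 0.3028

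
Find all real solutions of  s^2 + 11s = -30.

Bring every term to one side: s^2 + 11s + 30 = 0.
Factor: (s + 5)(s + 6) = 0.
So s = -5 or s = -6.

s = -6 or s = -5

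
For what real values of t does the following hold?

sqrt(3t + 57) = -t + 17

t = 8

Square both sides: 3t + 57 = (-t + 17)^2.
Expand and rearrange: t^2 - 37t + 232 = 0.
Solving gives t = 29 or t = 8.
Check each candidate in the original equation:
  t = 29: sqrt(144) = 12, while -t + 17 = -12 — extraneous.
  t = 8: sqrt(81) = 9, while -t + 17 = 9 — valid.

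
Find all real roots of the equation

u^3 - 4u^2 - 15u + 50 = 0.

Possible rational roots are divisors of 50. Testing u = 5 gives 0, so (u - 5) is a factor.
Divide: u^3 - 4u^2 - 15u + 50 = (u - 5)(u^2 + u - 10).
Apply the quadratic formula to u^2 + u - 10 = 0: u = (-1 +/- sqrt(41))/2, i.e. u ~= 2.7016 or u ~= -3.7016.

u = -3.7016 or u = 2.7016 or u = 5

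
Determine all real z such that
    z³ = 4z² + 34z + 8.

z = -4 or z = -0.2426 or z = 8.2426

Rearrange: z³ - 4z² - 34z - 8 = 0.
Possible rational roots are divisors of -8. Testing z = -4 gives 0, so (z + 4) is a factor.
Divide: z³ - 4z² - 34z - 8 = (z + 4)(z² - 8z - 2).
Apply the quadratic formula to z² - 8z - 2 = 0: z = (8 ± √72)/2, i.e. z ≈ 8.2426 or z ≈ -0.2426.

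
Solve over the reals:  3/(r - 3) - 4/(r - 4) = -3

r = 2.4648 or r = 4.8685

Multiply both sides by (r - 3)(r - 4):
3(r - 4) - 4(r - 3) = -3(r - 3)(r - 4).
Expand and collect terms: -3r² + 22r - 36 = 0.
By the quadratic formula, r = (-22 ± √52) / -6, so r ≈ 2.4648 or r ≈ 4.8685.
Neither value makes a denominator zero (r ≠ 3, r ≠ 4), so both are valid.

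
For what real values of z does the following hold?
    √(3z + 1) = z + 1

Square both sides: 3z + 1 = (z + 1)².
Expand and rearrange: z² - z = 0.
Solving gives z = 1 or z = 0.
Check each candidate in the original equation:
  z = 1: √(4) = 2, while z + 1 = 2 — valid.
  z = 0: √(1) = 1, while z + 1 = 1 — valid.

z = 0 or z = 1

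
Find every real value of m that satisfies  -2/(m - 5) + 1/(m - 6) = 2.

m = 4.2192 or m = 6.2808

Multiply both sides by (m - 5)(m - 6):
-2(m - 6) + (m - 5) = 2(m - 5)(m - 6).
Expand and collect terms: 2m² - 21m + 53 = 0.
By the quadratic formula, m = (21 ± √17) / 4, so m ≈ 6.2808 or m ≈ 4.2192.
Neither value makes a denominator zero (m ≠ 5, m ≠ 6), so both are valid.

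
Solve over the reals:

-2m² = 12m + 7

Rearrange to standard form: -2m² - 12m - 7 = 0.
Discriminant: (-12)² − 4·(-2)·(-7) = 88.
Quadratic formula: m = (12 ± √88) / (-4).
So m = -3 - √(22)/2 ≈ -5.3452 or m = -3 + √(22)/2 ≈ -0.6548.

m = -5.3452 or m = -0.6548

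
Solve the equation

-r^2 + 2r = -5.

Rearrange to standard form: -r^2 + 2r + 5 = 0.
Discriminant: (2)^2 - 4*(-1)*5 = 24.
Quadratic formula: r = (-2 +/- sqrt(24)) / (-2).
So r = 1 - sqrt(6) ~= -1.4495 or r = 1 + sqrt(6) ~= 3.4495.

r = -1.4495 or r = 3.4495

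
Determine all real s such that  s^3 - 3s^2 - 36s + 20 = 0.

Possible rational roots are divisors of 20. Testing s = -5 gives 0, so (s + 5) is a factor.
Divide: s^3 - 3s^2 - 36s + 20 = (s + 5)(s^2 - 8s + 4).
Apply the quadratic formula to s^2 - 8s + 4 = 0: s = (8 +/- sqrt(48))/2, i.e. s ~= 7.4641 or s ~= 0.5359.

s = -5 or s = 0.5359 or s = 7.4641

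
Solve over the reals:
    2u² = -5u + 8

u = -3.6085 or u = 1.1085

Rearrange to standard form: 2u² + 5u - 8 = 0.
Discriminant: (5)² − 4·2·(-8) = 89.
Quadratic formula: u = (-5 ± √89) / 4.
So u = -5/4 + √(89)/4 ≈ 1.1085 or u = -√(89)/4 - 5/4 ≈ -3.6085.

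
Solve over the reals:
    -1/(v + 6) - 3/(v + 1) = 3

Multiply both sides by (v + 6)(v + 1):
-(v + 1) - 3(v + 6) = 3(v + 6)(v + 1).
Expand and collect terms: 3v^2 + 25v + 37 = 0.
By the quadratic formula, v = (-25 +/- sqrt(181)) / 6, so v ~= -1.9244 or v ~= -6.4089.
Neither value makes a denominator zero (v != -6, v != -1), so both are valid.

v = -6.4089 or v = -1.9244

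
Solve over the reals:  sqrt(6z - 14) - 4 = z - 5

z = 3 or z = 5

Isolate the radical: sqrt(6z - 14) = z - 1.
Square both sides: 6z - 14 = (z - 1)^2.
Expand and rearrange: z^2 - 8z + 15 = 0.
Solving gives z = 5 or z = 3.
Check each candidate in the original equation:
  z = 5: sqrt(16) = 4, while z - 1 = 4 — valid.
  z = 3: sqrt(4) = 2, while z - 1 = 2 — valid.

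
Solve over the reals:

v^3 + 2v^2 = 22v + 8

Rearrange: v^3 + 2v^2 - 22v - 8 = 0.
Possible rational roots are divisors of -8. Testing v = 4 gives 0, so (v - 4) is a factor.
Divide: v^3 + 2v^2 - 22v - 8 = (v - 4)(v^2 + 6v + 2).
Apply the quadratic formula to v^2 + 6v + 2 = 0: v = (-6 +/- sqrt(28))/2, i.e. v ~= -0.3542 or v ~= -5.6458.

v = -5.6458 or v = -0.3542 or v = 4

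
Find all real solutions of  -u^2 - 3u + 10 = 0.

u = -5 or u = 2

Factor: -1(u + 5)(u - 2) = 0.
So u = -5 or u = 2.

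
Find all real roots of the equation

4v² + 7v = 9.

Rearrange to standard form: 4v² + 7v - 9 = 0.
Discriminant: (7)² − 4·4·(-9) = 193.
Quadratic formula: v = (-7 ± √193) / 8.
So v = -7/8 + √(193)/8 ≈ 0.8616 or v = -√(193)/8 - 7/8 ≈ -2.6116.

v = -2.6116 or v = 0.8616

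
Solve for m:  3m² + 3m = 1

Rearrange to standard form: 3m² + 3m - 1 = 0.
Discriminant: (3)² − 4·3·(-1) = 21.
Quadratic formula: m = (-3 ± √21) / 6.
So m = -1/2 + √(21)/6 ≈ 0.2638 or m = -√(21)/6 - 1/2 ≈ -1.2638.

m = -1.2638 or m = 0.2638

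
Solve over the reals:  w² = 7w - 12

w = 3 or w = 4

Bring every term to one side: w² - 7w + 12 = 0.
Factor: (w - 3)(w - 4) = 0.
So w = 3 or w = 4.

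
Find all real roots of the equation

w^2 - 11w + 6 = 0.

Discriminant: (-11)^2 - 4*1*6 = 97.
Quadratic formula: w = (11 +/- sqrt(97)) / 2.
So w = sqrt(97)/2 + 11/2 ~= 10.4244 or w = 11/2 - sqrt(97)/2 ~= 0.5756.

w = 0.5756 or w = 10.4244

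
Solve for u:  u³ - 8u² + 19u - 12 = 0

Possible rational roots are divisors of -12. Testing u = 3 gives 0, so (u - 3) is a factor.
Divide: u³ - 8u² + 19u - 12 = (u - 3)(u² - 5u + 4).
Factor the quadratic: u = 4 or u = 1.

u = 1 or u = 3 or u = 4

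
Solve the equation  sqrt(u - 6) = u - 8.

u = 10

Square both sides: u - 6 = (u - 8)^2.
Expand and rearrange: u^2 - 17u + 70 = 0.
Solving gives u = 10 or u = 7.
Check each candidate in the original equation:
  u = 10: sqrt(4) = 2, while u - 8 = 2 — valid.
  u = 7: sqrt(1) = 1, while u - 8 = -1 — extraneous.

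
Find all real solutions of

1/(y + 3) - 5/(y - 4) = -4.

Multiply both sides by (y + 3)(y - 4):
(y - 4) - 5(y + 3) = -4(y + 3)(y - 4).
Expand and collect terms: -4y² + 8y + 67 = 0.
By the quadratic formula, y = (-8 ± √1136) / -8, so y ≈ -3.2131 or y ≈ 5.2131.
Neither value makes a denominator zero (y ≠ -3, y ≠ 4), so both are valid.

y = -3.2131 or y = 5.2131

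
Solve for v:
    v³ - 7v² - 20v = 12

v = -1.2915 or v = -1 or v = 9.2915

Rearrange: v³ - 7v² - 20v - 12 = 0.
Possible rational roots are divisors of -12. Testing v = -1 gives 0, so (v + 1) is a factor.
Divide: v³ - 7v² - 20v - 12 = (v + 1)(v² - 8v - 12).
Apply the quadratic formula to v² - 8v - 12 = 0: v = (8 ± √112)/2, i.e. v ≈ 9.2915 or v ≈ -1.2915.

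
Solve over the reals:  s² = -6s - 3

s = -5.4495 or s = -0.5505

Rearrange to standard form: s² + 6s + 3 = 0.
Discriminant: (6)² − 4·1·3 = 24.
Quadratic formula: s = (-6 ± √24) / 2.
So s = -3 + √(6) ≈ -0.5505 or s = -3 - √(6) ≈ -5.4495.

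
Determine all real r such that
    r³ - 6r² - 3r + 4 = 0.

Possible rational roots are divisors of 4. Testing r = -1 gives 0, so (r + 1) is a factor.
Divide: r³ - 6r² - 3r + 4 = (r + 1)(r² - 7r + 4).
Apply the quadratic formula to r² - 7r + 4 = 0: r = (7 ± √33)/2, i.e. r ≈ 6.3723 or r ≈ 0.6277.

r = -1 or r = 0.6277 or r = 6.3723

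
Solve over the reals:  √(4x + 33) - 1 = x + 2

Isolate the radical: √(4x + 33) = x + 3.
Square both sides: 4x + 33 = (x + 3)².
Expand and rearrange: x² + 2x - 24 = 0.
Solving gives x = 4 or x = -6.
Check each candidate in the original equation:
  x = 4: √(49) = 7, while x + 3 = 7 — valid.
  x = -6: √(9) = 3, while x + 3 = -3 — extraneous.

x = 4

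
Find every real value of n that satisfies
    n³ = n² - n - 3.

Rearrange: n³ - n² + n + 3 = 0.
Possible rational roots are divisors of 3. Testing n = -1 gives 0, so (n + 1) is a factor.
Divide: n³ - n² + n + 3 = (n + 1)(n² - 2n + 3).
The quadratic n² - 2n + 3 has discriminant -8 < 0, so no further real roots.

n = -1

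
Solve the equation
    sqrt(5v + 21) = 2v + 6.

Square both sides: 5v + 21 = (2v + 6)^2.
Expand and rearrange: 4v^2 + 19v + 15 = 0.
Solving gives v = -1 or v = -3.75.
Check each candidate in the original equation:
  v = -1: sqrt(16) = 4, while 2v + 6 = 4 — valid.
  v = -3.75: sqrt(2.25) = 1.5, while 2v + 6 = -1.5 — extraneous.

v = -1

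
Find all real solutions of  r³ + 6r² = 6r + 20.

r = -6.4495 or r = -1.5505 or r = 2

Rearrange: r³ + 6r² - 6r - 20 = 0.
Possible rational roots are divisors of -20. Testing r = 2 gives 0, so (r - 2) is a factor.
Divide: r³ + 6r² - 6r - 20 = (r - 2)(r² + 8r + 10).
Apply the quadratic formula to r² + 8r + 10 = 0: r = (-8 ± √24)/2, i.e. r ≈ -1.5505 or r ≈ -6.4495.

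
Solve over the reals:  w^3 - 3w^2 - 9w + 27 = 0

Possible rational roots are divisors of 27. Testing w = -3 gives 0, so (w + 3) is a factor.
Divide: w^3 - 3w^2 - 9w + 27 = (w + 3)(w^2 - 6w + 9).
The quadratic has the repeated root w = 3.

w = -3 or w = 3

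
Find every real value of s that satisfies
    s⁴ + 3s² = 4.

s = -1 or s = 1

Let u = s². The equation becomes u² + 3u - 4 = 0.
Factor: (u - 1)(u + 4) = 0, so u = 1 or u = -4.
s² = 1 gives s = ±1.
s² = -4 < 0 has no real solution.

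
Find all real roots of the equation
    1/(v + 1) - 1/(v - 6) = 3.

v = -0.6491 or v = 5.6491

Multiply both sides by (v + 1)(v - 6):
(v - 6) - (v + 1) = 3(v + 1)(v - 6).
Expand and collect terms: 3v^2 - 15v - 11 = 0.
By the quadratic formula, v = (15 +/- sqrt(357)) / 6, so v ~= 5.6491 or v ~= -0.6491.
Neither value makes a denominator zero (v != -1, v != 6), so both are valid.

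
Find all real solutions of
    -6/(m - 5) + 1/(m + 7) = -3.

m = -7.2867 or m = 6.9533

Multiply both sides by (m - 5)(m + 7):
-6(m + 7) + (m - 5) = -3(m - 5)(m + 7).
Expand and collect terms: -3m^2 - m + 152 = 0.
By the quadratic formula, m = (1 +/- sqrt(1825)) / -6, so m ~= -7.2867 or m ~= 6.9533.
Neither value makes a denominator zero (m != 5, m != -7), so both are valid.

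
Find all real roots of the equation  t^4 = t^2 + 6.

t = -1.7321 or t = 1.7321

Let u = t^2. The equation becomes u^2 - u - 6 = 0.
Factor: (u - 3)(u + 2) = 0, so u = 3 or u = -2.
t^2 = 3 gives t = +/-sqrt(3) ~= +/-1.7321.
t^2 = -2 < 0 has no real solution.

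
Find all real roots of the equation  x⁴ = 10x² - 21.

Let u = x². The equation becomes u² - 10u + 21 = 0.
Factor: (u - 7)(u - 3) = 0, so u = 7 or u = 3.
x² = 7 gives x = ±√(7) ≈ ±2.6458.
x² = 3 gives x = ±√(3) ≈ ±1.7321.

x = -2.6458 or x = -1.7321 or x = 1.7321 or x = 2.6458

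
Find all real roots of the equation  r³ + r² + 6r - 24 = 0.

r = 2

Possible rational roots are divisors of -24. Testing r = 2 gives 0, so (r - 2) is a factor.
Divide: r³ + r² + 6r - 24 = (r - 2)(r² + 3r + 12).
The quadratic r² + 3r + 12 has discriminant -39 < 0, so no further real roots.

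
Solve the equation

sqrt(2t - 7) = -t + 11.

t = 8

Square both sides: 2t - 7 = (-t + 11)^2.
Expand and rearrange: t^2 - 24t + 128 = 0.
Solving gives t = 16 or t = 8.
Check each candidate in the original equation:
  t = 16: sqrt(25) = 5, while -t + 11 = -5 — extraneous.
  t = 8: sqrt(9) = 3, while -t + 11 = 3 — valid.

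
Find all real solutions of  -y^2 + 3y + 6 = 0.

Discriminant: (3)^2 - 4*(-1)*6 = 33.
Quadratic formula: y = (-3 +/- sqrt(33)) / (-2).
So y = 3/2 - sqrt(33)/2 ~= -1.3723 or y = 3/2 + sqrt(33)/2 ~= 4.3723.

y = -1.3723 or y = 4.3723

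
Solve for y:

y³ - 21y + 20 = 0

y = -5 or y = 1 or y = 4

Possible rational roots are divisors of 20. Testing y = 4 gives 0, so (y - 4) is a factor.
Divide: y³ - 21y + 20 = (y - 4)(y² + 4y - 5).
Factor the quadratic: y = 1 or y = -5.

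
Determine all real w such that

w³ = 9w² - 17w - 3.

Rearrange: w³ - 9w² + 17w + 3 = 0.
Possible rational roots are divisors of 3. Testing w = 3 gives 0, so (w - 3) is a factor.
Divide: w³ - 9w² + 17w + 3 = (w - 3)(w² - 6w - 1).
Apply the quadratic formula to w² - 6w - 1 = 0: w = (6 ± √40)/2, i.e. w ≈ 6.1623 or w ≈ -0.1623.

w = -0.1623 or w = 3 or w = 6.1623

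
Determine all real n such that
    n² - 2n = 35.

n = -5 or n = 7

Bring every term to one side: n² - 2n - 35 = 0.
Factor: (n + 5)(n - 7) = 0.
So n = -5 or n = 7.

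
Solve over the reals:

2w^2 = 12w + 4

w = -0.3166 or w = 6.3166

Rearrange to standard form: 2w^2 - 12w - 4 = 0.
Discriminant: (-12)^2 - 4*2*(-4) = 176.
Quadratic formula: w = (12 +/- sqrt(176)) / 4.
So w = 3 + sqrt(11) ~= 6.3166 or w = 3 - sqrt(11) ~= -0.3166.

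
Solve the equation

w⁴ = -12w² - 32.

Let u = w². The equation becomes u² + 12u + 32 = 0.
Factor: (u + 4)(u + 8) = 0, so u = -4 or u = -8.
w² = -4 < 0 has no real solution.
w² = -8 < 0 has no real solution.

No real solutions.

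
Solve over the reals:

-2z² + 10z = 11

z = 1.634 or z = 3.366

Rearrange to standard form: -2z² + 10z - 11 = 0.
Discriminant: (10)² − 4·(-2)·(-11) = 12.
Quadratic formula: z = (-10 ± √12) / (-4).
So z = 5/2 - √(3)/2 ≈ 1.634 or z = √(3)/2 + 5/2 ≈ 3.366.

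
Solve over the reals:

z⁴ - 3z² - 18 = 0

Let u = z². The equation becomes u² - 3u - 18 = 0.
Factor: (u - 6)(u + 3) = 0, so u = 6 or u = -3.
z² = 6 gives z = ±√(6) ≈ ±2.4495.
z² = -3 < 0 has no real solution.

z = -2.4495 or z = 2.4495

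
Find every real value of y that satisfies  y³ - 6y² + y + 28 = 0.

Possible rational roots are divisors of 28. Testing y = 4 gives 0, so (y - 4) is a factor.
Divide: y³ - 6y² + y + 28 = (y - 4)(y² - 2y - 7).
Apply the quadratic formula to y² - 2y - 7 = 0: y = (2 ± √32)/2, i.e. y ≈ 3.8284 or y ≈ -1.8284.

y = -1.8284 or y = 3.8284 or y = 4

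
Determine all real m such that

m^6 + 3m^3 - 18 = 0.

Let u = m^3. The equation becomes u^2 + 3u - 18 = 0.
Factor: (u + 6)(u - 3) = 0, so u = -6 or u = 3.
m^3 = -6 gives m = -(6)^(1/3) ~= -1.8171.
m^3 = 3 gives m = (3)^(1/3) ~= 1.4422.

m = -1.8171 or m = 1.4422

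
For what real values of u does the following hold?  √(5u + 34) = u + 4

u = 3

Square both sides: 5u + 34 = (u + 4)².
Expand and rearrange: u² + 3u - 18 = 0.
Solving gives u = 3 or u = -6.
Check each candidate in the original equation:
  u = 3: √(49) = 7, while u + 4 = 7 — valid.
  u = -6: √(4) = 2, while u + 4 = -2 — extraneous.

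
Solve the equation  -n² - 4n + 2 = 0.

Discriminant: (-4)² − 4·(-1)·2 = 24.
Quadratic formula: n = (4 ± √24) / (-2).
So n = -√(6) - 2 ≈ -4.4495 or n = -2 + √(6) ≈ 0.4495.

n = -4.4495 or n = 0.4495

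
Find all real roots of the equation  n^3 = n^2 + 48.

Rearrange: n^3 - n^2 - 48 = 0.
Possible rational roots are divisors of -48. Testing n = 4 gives 0, so (n - 4) is a factor.
Divide: n^3 - n^2 - 48 = (n - 4)(n^2 + 3n + 12).
The quadratic n^2 + 3n + 12 has discriminant -39 < 0, so no further real roots.

n = 4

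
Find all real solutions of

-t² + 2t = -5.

t = -1.4495 or t = 3.4495

Rearrange to standard form: -t² + 2t + 5 = 0.
Discriminant: (2)² − 4·(-1)·5 = 24.
Quadratic formula: t = (-2 ± √24) / (-2).
So t = 1 - √(6) ≈ -1.4495 or t = 1 + √(6) ≈ 3.4495.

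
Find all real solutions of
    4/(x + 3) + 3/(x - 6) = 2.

x = -1.3394 or x = 7.8394

Multiply both sides by (x + 3)(x - 6):
4(x - 6) + 3(x + 3) = 2(x + 3)(x - 6).
Expand and collect terms: 2x² - 13x - 21 = 0.
By the quadratic formula, x = (13 ± √337) / 4, so x ≈ 7.8394 or x ≈ -1.3394.
Neither value makes a denominator zero (x ≠ -3, x ≠ 6), so both are valid.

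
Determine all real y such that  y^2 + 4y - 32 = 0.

y = -8 or y = 4

Factor: (y + 8)(y - 4) = 0.
So y = -8 or y = 4.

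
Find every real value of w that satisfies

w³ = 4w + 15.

Rearrange: w³ - 4w - 15 = 0.
Possible rational roots are divisors of -15. Testing w = 3 gives 0, so (w - 3) is a factor.
Divide: w³ - 4w - 15 = (w - 3)(w² + 3w + 5).
The quadratic w² + 3w + 5 has discriminant -11 < 0, so no further real roots.

w = 3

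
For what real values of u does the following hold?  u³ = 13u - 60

u = -5

Rearrange: u³ - 13u + 60 = 0.
Possible rational roots are divisors of 60. Testing u = -5 gives 0, so (u + 5) is a factor.
Divide: u³ - 13u + 60 = (u + 5)(u² - 5u + 12).
The quadratic u² - 5u + 12 has discriminant -23 < 0, so no further real roots.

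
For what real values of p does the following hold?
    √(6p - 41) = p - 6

Square both sides: 6p - 41 = (p - 6)².
Expand and rearrange: p² - 18p + 77 = 0.
Solving gives p = 11 or p = 7.
Check each candidate in the original equation:
  p = 11: √(25) = 5, while p - 6 = 5 — valid.
  p = 7: √(1) = 1, while p - 6 = 1 — valid.

p = 7 or p = 11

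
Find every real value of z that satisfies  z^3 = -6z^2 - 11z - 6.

Rearrange: z^3 + 6z^2 + 11z + 6 = 0.
Possible rational roots are divisors of 6. Testing z = -1 gives 0, so (z + 1) is a factor.
Divide: z^3 + 6z^2 + 11z + 6 = (z + 1)(z^2 + 5z + 6).
Factor the quadratic: z = -2 or z = -3.

z = -3 or z = -2 or z = -1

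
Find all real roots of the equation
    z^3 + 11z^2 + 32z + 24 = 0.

z = -6.8284 or z = -3 or z = -1.1716

Possible rational roots are divisors of 24. Testing z = -3 gives 0, so (z + 3) is a factor.
Divide: z^3 + 11z^2 + 32z + 24 = (z + 3)(z^2 + 8z + 8).
Apply the quadratic formula to z^2 + 8z + 8 = 0: z = (-8 +/- sqrt(32))/2, i.e. z ~= -1.1716 or z ~= -6.8284.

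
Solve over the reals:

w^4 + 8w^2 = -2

No real solutions.

Let u = w^2. The equation becomes u^2 + 8u + 2 = 0.
By the quadratic formula, u = -4 + sqrt(14) or u = -4 - sqrt(14).
w^2 = -4 + sqrt(14) < 0 has no real solution.
w^2 = -4 - sqrt(14) < 0 has no real solution.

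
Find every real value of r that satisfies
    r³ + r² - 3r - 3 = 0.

r = -1.7321 or r = -1 or r = 1.7321

Possible rational roots are divisors of -3. Testing r = -1 gives 0, so (r + 1) is a factor.
Divide: r³ + r² - 3r - 3 = (r + 1)(r² - 3).
Apply the quadratic formula to r² - 3 = 0: r = (0 ± √12)/2, i.e. r ≈ 1.7321 or r ≈ -1.7321.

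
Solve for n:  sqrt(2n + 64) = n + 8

Square both sides: 2n + 64 = (n + 8)^2.
Expand and rearrange: n^2 + 14n = 0.
Solving gives n = 0 or n = -14.
Check each candidate in the original equation:
  n = 0: sqrt(64) = 8, while n + 8 = 8 — valid.
  n = -14: sqrt(36) = 6, while n + 8 = -6 — extraneous.

n = 0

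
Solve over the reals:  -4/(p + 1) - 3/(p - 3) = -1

Multiply both sides by (p + 1)(p - 3):
-4(p - 3) - 3(p + 1) = -(p + 1)(p - 3).
Expand and collect terms: -p² + 9p - 6 = 0.
By the quadratic formula, p = (-9 ± √57) / -2, so p ≈ 0.7251 or p ≈ 8.2749.
Neither value makes a denominator zero (p ≠ -1, p ≠ 3), so both are valid.

p = 0.7251 or p = 8.2749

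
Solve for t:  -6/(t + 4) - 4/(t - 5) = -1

t = -0.5208 or t = 11.5208

Multiply both sides by (t + 4)(t - 5):
-6(t - 5) - 4(t + 4) = -(t + 4)(t - 5).
Expand and collect terms: -t² + 11t + 6 = 0.
By the quadratic formula, t = (-11 ± √145) / -2, so t ≈ -0.5208 or t ≈ 11.5208.
Neither value makes a denominator zero (t ≠ -4, t ≠ 5), so both are valid.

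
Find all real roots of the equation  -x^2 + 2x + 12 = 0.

x = -2.6056 or x = 4.6056

Discriminant: (2)^2 - 4*(-1)*12 = 52.
Quadratic formula: x = (-2 +/- sqrt(52)) / (-2).
So x = 1 - sqrt(13) ~= -2.6056 or x = 1 + sqrt(13) ~= 4.6056.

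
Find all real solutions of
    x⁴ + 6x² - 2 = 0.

x = -0.5627 or x = 0.5627

Let u = x². The equation becomes u² + 6u - 2 = 0.
By the quadratic formula, u = -3 + √(11) or u = -√(11) - 3.
x² = -3 + √(11) gives x = ±√(-3 + √(11)) ≈ ±0.5627.
x² = -√(11) - 3 < 0 has no real solution.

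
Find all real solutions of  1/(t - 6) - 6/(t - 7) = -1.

Multiply both sides by (t - 6)(t - 7):
(t - 7) - 6(t - 6) = -(t - 6)(t - 7).
Expand and collect terms: -t^2 + 18t - 71 = 0.
By the quadratic formula, t = (-18 +/- sqrt(40)) / -2, so t ~= 5.8377 or t ~= 12.1623.
Neither value makes a denominator zero (t != 6, t != 7), so both are valid.

t = 5.8377 or t = 12.1623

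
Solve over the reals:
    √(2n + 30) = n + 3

Square both sides: 2n + 30 = (n + 3)².
Expand and rearrange: n² + 4n - 21 = 0.
Solving gives n = 3 or n = -7.
Check each candidate in the original equation:
  n = 3: √(36) = 6, while n + 3 = 6 — valid.
  n = -7: √(16) = 4, while n + 3 = -4 — extraneous.

n = 3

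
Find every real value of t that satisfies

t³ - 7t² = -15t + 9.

Rearrange: t³ - 7t² + 15t - 9 = 0.
Possible rational roots are divisors of -9. Testing t = 1 gives 0, so (t - 1) is a factor.
Divide: t³ - 7t² + 15t - 9 = (t - 1)(t² - 6t + 9).
The quadratic has the repeated root t = 3.

t = 1 or t = 3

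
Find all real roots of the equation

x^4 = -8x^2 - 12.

Let u = x^2. The equation becomes u^2 + 8u + 12 = 0.
Factor: (u + 2)(u + 6) = 0, so u = -2 or u = -6.
x^2 = -2 < 0 has no real solution.
x^2 = -6 < 0 has no real solution.

No real solutions.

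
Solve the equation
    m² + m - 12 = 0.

Factor: (m + 4)(m - 3) = 0.
So m = -4 or m = 3.

m = -4 or m = 3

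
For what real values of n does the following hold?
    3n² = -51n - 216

n = -9 or n = -8

Bring every term to one side: 3n² + 51n + 216 = 0.
Factor: 3(n + 8)(n + 9) = 0.
So n = -8 or n = -9.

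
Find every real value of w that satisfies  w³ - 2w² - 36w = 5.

w = -5 or w = -0.1401 or w = 7.1401

Rearrange: w³ - 2w² - 36w - 5 = 0.
Possible rational roots are divisors of -5. Testing w = -5 gives 0, so (w + 5) is a factor.
Divide: w³ - 2w² - 36w - 5 = (w + 5)(w² - 7w - 1).
Apply the quadratic formula to w² - 7w - 1 = 0: w = (7 ± √53)/2, i.e. w ≈ 7.1401 or w ≈ -0.1401.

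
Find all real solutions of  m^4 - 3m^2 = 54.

Let u = m^2. The equation becomes u^2 - 3u - 54 = 0.
Factor: (u + 6)(u - 9) = 0, so u = -6 or u = 9.
m^2 = -6 < 0 has no real solution.
m^2 = 9 gives m = +/-3.

m = -3 or m = 3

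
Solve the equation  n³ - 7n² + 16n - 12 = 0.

n = 2 or n = 3

Possible rational roots are divisors of -12. Testing n = 3 gives 0, so (n - 3) is a factor.
Divide: n³ - 7n² + 16n - 12 = (n - 3)(n² - 4n + 4).
The quadratic has the repeated root n = 2.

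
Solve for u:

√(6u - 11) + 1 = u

u = 2 or u = 6

Isolate the radical: √(6u - 11) = u - 1.
Square both sides: 6u - 11 = (u - 1)².
Expand and rearrange: u² - 8u + 12 = 0.
Solving gives u = 6 or u = 2.
Check each candidate in the original equation:
  u = 6: √(25) = 5, while u - 1 = 5 — valid.
  u = 2: √(1) = 1, while u - 1 = 1 — valid.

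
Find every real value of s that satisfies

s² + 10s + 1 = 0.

Discriminant: (10)² − 4·1·1 = 96.
Quadratic formula: s = (-10 ± √96) / 2.
So s = -5 + 2·√(6) ≈ -0.101 or s = -5 - 2·√(6) ≈ -9.899.

s = -9.899 or s = -0.101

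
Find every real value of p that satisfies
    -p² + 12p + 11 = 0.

Discriminant: (12)² − 4·(-1)·11 = 188.
Quadratic formula: p = (-12 ± √188) / (-2).
So p = 6 - √(47) ≈ -0.8557 or p = 6 + √(47) ≈ 12.8557.

p = -0.8557 or p = 12.8557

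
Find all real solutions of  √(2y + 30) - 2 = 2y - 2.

Isolate the radical: √(2y + 30) = 2y.
Square both sides: 2y + 30 = (2y)².
Expand and rearrange: 4y² - 2y - 30 = 0.
Solving gives y = 3 or y = -2.5.
Check each candidate in the original equation:
  y = 3: √(36) = 6, while 2y = 6 — valid.
  y = -2.5: √(25) = 5, while 2y = -5 — extraneous.

y = 3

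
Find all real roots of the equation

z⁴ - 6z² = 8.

z = -2.6689 or z = 2.6689

Let u = z². The equation becomes u² - 6u - 8 = 0.
By the quadratic formula, u = 3 + √(17) or u = 3 - √(17).
z² = 3 + √(17) gives z = ±√(3 + √(17)) ≈ ±2.6689.
z² = 3 - √(17) < 0 has no real solution.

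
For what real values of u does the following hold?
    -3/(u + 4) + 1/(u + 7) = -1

u = -7.5414 or u = -1.4586

Multiply both sides by (u + 4)(u + 7):
-3(u + 7) + (u + 4) = -(u + 4)(u + 7).
Expand and collect terms: -u² - 9u - 11 = 0.
By the quadratic formula, u = (9 ± √37) / -2, so u ≈ -7.5414 or u ≈ -1.4586.
Neither value makes a denominator zero (u ≠ -4, u ≠ -7), so both are valid.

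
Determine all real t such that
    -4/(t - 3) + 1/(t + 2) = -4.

Multiply both sides by (t - 3)(t + 2):
-4(t + 2) + (t - 3) = -4(t - 3)(t + 2).
Expand and collect terms: -4t² + 7t + 35 = 0.
By the quadratic formula, t = (-7 ± √609) / -8, so t ≈ -2.2097 or t ≈ 3.9597.
Neither value makes a denominator zero (t ≠ 3, t ≠ -2), so both are valid.

t = -2.2097 or t = 3.9597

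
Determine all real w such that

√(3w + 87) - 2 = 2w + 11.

Isolate the radical: √(3w + 87) = 2w + 13.
Square both sides: 3w + 87 = (2w + 13)².
Expand and rearrange: 4w² + 49w + 82 = 0.
Solving gives w = -2 or w = -10.25.
Check each candidate in the original equation:
  w = -2: √(81) = 9, while 2w + 13 = 9 — valid.
  w = -10.25: √(56.25) = 7.5, while 2w + 13 = -7.5 — extraneous.

w = -2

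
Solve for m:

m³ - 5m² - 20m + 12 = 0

m = -3 or m = 0.5359 or m = 7.4641

Possible rational roots are divisors of 12. Testing m = -3 gives 0, so (m + 3) is a factor.
Divide: m³ - 5m² - 20m + 12 = (m + 3)(m² - 8m + 4).
Apply the quadratic formula to m² - 8m + 4 = 0: m = (8 ± √48)/2, i.e. m ≈ 7.4641 or m ≈ 0.5359.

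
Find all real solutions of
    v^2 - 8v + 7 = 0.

v = 1 or v = 7

Factor: (v - 7)(v - 1) = 0.
So v = 7 or v = 1.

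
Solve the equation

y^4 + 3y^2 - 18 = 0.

Let u = y^2. The equation becomes u^2 + 3u - 18 = 0.
Factor: (u + 6)(u - 3) = 0, so u = -6 or u = 3.
y^2 = -6 < 0 has no real solution.
y^2 = 3 gives y = +/-sqrt(3) ~= +/-1.7321.

y = -1.7321 or y = 1.7321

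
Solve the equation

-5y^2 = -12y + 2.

y = 0.1802 or y = 2.2198

Rearrange to standard form: -5y^2 + 12y - 2 = 0.
Discriminant: (12)^2 - 4*(-5)*(-2) = 104.
Quadratic formula: y = (-12 +/- sqrt(104)) / (-10).
So y = 6/5 - sqrt(26)/5 ~= 0.1802 or y = sqrt(26)/5 + 6/5 ~= 2.2198.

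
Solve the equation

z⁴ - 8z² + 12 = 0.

z = -2.4495 or z = -1.4142 or z = 1.4142 or z = 2.4495

Let u = z². The equation becomes u² - 8u + 12 = 0.
Factor: (u - 2)(u - 6) = 0, so u = 2 or u = 6.
z² = 2 gives z = ±√(2) ≈ ±1.4142.
z² = 6 gives z = ±√(6) ≈ ±2.4495.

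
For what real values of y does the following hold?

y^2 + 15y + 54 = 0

Factor: (y + 9)(y + 6) = 0.
So y = -9 or y = -6.

y = -9 or y = -6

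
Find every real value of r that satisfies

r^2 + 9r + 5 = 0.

r = -8.4051 or r = -0.5949

Discriminant: (9)^2 - 4*1*5 = 61.
Quadratic formula: r = (-9 +/- sqrt(61)) / 2.
So r = -9/2 + sqrt(61)/2 ~= -0.5949 or r = -9/2 - sqrt(61)/2 ~= -8.4051.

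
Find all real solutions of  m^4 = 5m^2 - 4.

Let u = m^2. The equation becomes u^2 - 5u + 4 = 0.
Factor: (u - 4)(u - 1) = 0, so u = 4 or u = 1.
m^2 = 4 gives m = +/-2.
m^2 = 1 gives m = +/-1.

m = -2 or m = -1 or m = 1 or m = 2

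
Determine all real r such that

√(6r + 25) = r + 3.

Square both sides: 6r + 25 = (r + 3)².
Expand and rearrange: r² - 16 = 0.
Solving gives r = 4 or r = -4.
Check each candidate in the original equation:
  r = 4: √(49) = 7, while r + 3 = 7 — valid.
  r = -4: √(1) = 1, while r + 3 = -1 — extraneous.

r = 4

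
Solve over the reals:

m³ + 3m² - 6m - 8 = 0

m = -4 or m = -1 or m = 2

Possible rational roots are divisors of -8. Testing m = -4 gives 0, so (m + 4) is a factor.
Divide: m³ + 3m² - 6m - 8 = (m + 4)(m² - m - 2).
Factor the quadratic: m = 2 or m = -1.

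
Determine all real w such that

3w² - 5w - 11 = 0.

Discriminant: (-5)² − 4·3·(-11) = 157.
Quadratic formula: w = (5 ± √157) / 6.
So w = 5/6 + √(157)/6 ≈ 2.9217 or w = 5/6 - √(157)/6 ≈ -1.255.

w = -1.255 or w = 2.9217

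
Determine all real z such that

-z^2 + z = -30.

z = -5 or z = 6

Bring every term to one side: -z^2 + z + 30 = 0.
Factor: -1(z - 6)(z + 5) = 0.
So z = 6 or z = -5.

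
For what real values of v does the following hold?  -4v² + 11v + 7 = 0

v = -0.533 or v = 3.283

Discriminant: (11)² − 4·(-4)·7 = 233.
Quadratic formula: v = (-11 ± √233) / (-8).
So v = 11/8 - √(233)/8 ≈ -0.533 or v = 11/8 + √(233)/8 ≈ 3.283.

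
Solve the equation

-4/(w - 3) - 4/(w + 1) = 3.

Multiply both sides by (w - 3)(w + 1):
-4(w + 1) - 4(w - 3) = 3(w - 3)(w + 1).
Expand and collect terms: 3w² + 2w - 17 = 0.
By the quadratic formula, w = (-2 ± √208) / 6, so w ≈ 2.0704 or w ≈ -2.737.
Neither value makes a denominator zero (w ≠ 3, w ≠ -1), so both are valid.

w = -2.737 or w = 2.0704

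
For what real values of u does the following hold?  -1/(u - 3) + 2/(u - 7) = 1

Multiply both sides by (u - 3)(u - 7):
-(u - 7) + 2(u - 3) = (u - 3)(u - 7).
Expand and collect terms: u² - 11u + 20 = 0.
By the quadratic formula, u = (11 ± √41) / 2, so u ≈ 8.7016 or u ≈ 2.2984.
Neither value makes a denominator zero (u ≠ 3, u ≠ 7), so both are valid.

u = 2.2984 or u = 8.7016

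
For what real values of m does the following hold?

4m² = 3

Rearrange to standard form: 4m² - 3 = 0.
Discriminant: (0)² − 4·4·(-3) = 48.
Quadratic formula: m = (0 ± √48) / 8.
So m = √(3)/2 ≈ 0.866 or m = -√(3)/2 ≈ -0.866.

m = -0.866 or m = 0.866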